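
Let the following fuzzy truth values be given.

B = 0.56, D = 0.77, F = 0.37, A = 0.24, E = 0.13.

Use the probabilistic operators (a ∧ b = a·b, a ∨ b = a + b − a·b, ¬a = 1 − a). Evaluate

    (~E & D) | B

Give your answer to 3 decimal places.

0.855

~E = 1 − 0.1300 = 0.8700
~E & D = a·b on (0.8700, 0.7700) = 0.6699
(~E & D) | B = a + b − a·b on (0.6699, 0.5600) = 0.8548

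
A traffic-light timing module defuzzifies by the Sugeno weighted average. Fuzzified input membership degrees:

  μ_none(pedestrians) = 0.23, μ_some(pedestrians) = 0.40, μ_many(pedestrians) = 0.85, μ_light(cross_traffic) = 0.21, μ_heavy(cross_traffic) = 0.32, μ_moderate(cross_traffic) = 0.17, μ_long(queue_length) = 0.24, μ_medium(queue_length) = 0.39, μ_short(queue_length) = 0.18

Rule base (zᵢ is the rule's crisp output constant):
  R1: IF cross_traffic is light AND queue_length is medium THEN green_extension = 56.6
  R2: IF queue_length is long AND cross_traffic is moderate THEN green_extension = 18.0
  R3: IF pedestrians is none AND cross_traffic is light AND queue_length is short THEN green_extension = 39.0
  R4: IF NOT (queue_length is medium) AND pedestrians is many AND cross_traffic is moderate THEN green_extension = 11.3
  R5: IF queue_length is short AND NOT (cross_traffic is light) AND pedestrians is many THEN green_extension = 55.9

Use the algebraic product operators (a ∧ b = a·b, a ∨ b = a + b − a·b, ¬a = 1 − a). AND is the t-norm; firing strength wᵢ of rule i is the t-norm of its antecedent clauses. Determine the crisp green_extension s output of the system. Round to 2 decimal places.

R1 (z=56.6): light=0.21, medium=0.39; AND[a·b] → w = 0.0819
R2 (z=18.0): long=0.24, moderate=0.17; AND[a·b] → w = 0.0408
R3 (z=39.0): none=0.23, light=0.21, short=0.18; AND[a·b] → w = 0.0087
R4 (z=11.3): ¬medium=1−0.39=0.61, many=0.85, moderate=0.17; AND[a·b] → w = 0.0881
R5 (z=55.9): short=0.18, ¬light=1−0.21=0.79, many=0.85; AND[a·b] → w = 0.1209
Weighted average = (0.0819·56.6 + 0.0408·18.0 + 0.0087·39.0 + 0.0881·11.3 + 0.1209·55.9) / (0.0819 + 0.0408 + 0.0087 + 0.0881 + 0.1209)
  = 13.4617 / 0.3404 = 39.55

39.55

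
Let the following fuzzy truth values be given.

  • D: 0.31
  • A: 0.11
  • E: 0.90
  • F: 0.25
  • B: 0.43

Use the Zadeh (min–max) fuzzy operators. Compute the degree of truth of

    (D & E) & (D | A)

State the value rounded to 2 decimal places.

D & E = min(a, b) on (0.31, 0.90) = 0.31
D | A = max(a, b) on (0.31, 0.11) = 0.31
(D & E) & (D | A) = min(a, b) on (0.31, 0.31) = 0.31

0.31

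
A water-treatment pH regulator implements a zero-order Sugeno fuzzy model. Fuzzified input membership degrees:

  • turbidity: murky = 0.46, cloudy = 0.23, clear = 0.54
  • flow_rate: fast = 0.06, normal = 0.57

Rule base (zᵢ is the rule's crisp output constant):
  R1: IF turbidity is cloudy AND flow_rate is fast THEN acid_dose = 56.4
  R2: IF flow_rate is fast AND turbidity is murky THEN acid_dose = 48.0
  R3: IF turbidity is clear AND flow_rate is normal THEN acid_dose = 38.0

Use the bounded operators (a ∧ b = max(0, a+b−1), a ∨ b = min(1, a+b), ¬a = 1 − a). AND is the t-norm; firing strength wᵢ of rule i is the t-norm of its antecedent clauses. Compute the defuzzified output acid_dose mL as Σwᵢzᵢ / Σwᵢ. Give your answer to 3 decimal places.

R1 (z=56.4): cloudy=0.23, fast=0.06; AND[max(0, a+b−1)] → w = 0.00
R2 (z=48.0): fast=0.06, murky=0.46; AND[max(0, a+b−1)] → w = 0.00
R3 (z=38.0): clear=0.54, normal=0.57; AND[max(0, a+b−1)] → w = 0.11
Weighted average = (0.00·56.4 + 0.00·48.0 + 0.11·38.0) / (0.00 + 0.00 + 0.11)
  = 4.1800 / 0.1100 = 38.000

38.000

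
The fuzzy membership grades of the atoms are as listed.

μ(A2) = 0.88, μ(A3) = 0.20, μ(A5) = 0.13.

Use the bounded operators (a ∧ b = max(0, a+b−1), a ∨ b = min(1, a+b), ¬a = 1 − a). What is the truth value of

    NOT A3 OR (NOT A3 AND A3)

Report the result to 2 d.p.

0.80

NOT A3 = 1 − 0.20 = 0.80
NOT A3 = 1 − 0.20 = 0.80
NOT A3 AND A3 = max(0, a+b−1) on (0.80, 0.20) = 0.00
NOT A3 OR (NOT A3 AND A3) = min(1, a+b) on (0.80, 0.00) = 0.80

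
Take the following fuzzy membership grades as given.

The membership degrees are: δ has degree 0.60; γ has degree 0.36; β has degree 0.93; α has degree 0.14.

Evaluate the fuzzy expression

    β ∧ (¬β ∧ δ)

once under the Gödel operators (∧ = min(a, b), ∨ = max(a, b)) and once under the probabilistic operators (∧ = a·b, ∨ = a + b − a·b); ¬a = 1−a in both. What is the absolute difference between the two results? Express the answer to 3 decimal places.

0.031

Under Gödel:
  ¬β = 1 − 0.93 = 0.07
  ¬β ∧ δ = min(a, b) on (0.07, 0.60) = 0.07
  β ∧ (¬β ∧ δ) = min(a, b) on (0.93, 0.07) = 0.07
  → value = 0.0700
Under probabilistic:
  ¬β = 1 − 0.9300 = 0.0700
  ¬β ∧ δ = a·b on (0.0700, 0.6000) = 0.0420
  β ∧ (¬β ∧ δ) = a·b on (0.9300, 0.0420) = 0.0391
  → value = 0.0391
|0.0700 − 0.0391| = 0.031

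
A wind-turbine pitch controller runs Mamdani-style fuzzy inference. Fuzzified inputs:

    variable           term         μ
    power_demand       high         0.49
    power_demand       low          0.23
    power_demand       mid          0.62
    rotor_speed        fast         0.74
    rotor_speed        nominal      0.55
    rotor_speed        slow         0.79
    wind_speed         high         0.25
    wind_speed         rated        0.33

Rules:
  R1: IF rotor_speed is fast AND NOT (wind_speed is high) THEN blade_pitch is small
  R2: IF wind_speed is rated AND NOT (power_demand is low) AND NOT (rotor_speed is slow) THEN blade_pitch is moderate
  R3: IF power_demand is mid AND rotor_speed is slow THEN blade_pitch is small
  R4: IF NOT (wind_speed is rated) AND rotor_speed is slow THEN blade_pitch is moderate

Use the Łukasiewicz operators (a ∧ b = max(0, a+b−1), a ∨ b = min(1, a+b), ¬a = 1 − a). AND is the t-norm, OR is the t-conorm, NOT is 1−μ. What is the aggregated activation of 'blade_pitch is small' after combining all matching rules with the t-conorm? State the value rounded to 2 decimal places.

R1: fast=0.74, ¬high=1−0.25=0.75; AND[max(0, a+b−1)] → w = 0.49
R2: rated=0.33, ¬low=1−0.23=0.77, ¬slow=1−0.79=0.21; AND[max(0, a+b−1)] → w = 0.00
R3: mid=0.62, slow=0.79; AND[max(0, a+b−1)] → w = 0.41
R4: ¬rated=1−0.33=0.67, slow=0.79; AND[max(0, a+b−1)] → w = 0.46
Rules with consequent 'small': {R1, R3} → strengths 0.49, 0.41
Aggregate via t-conorm [min(1, a+b)]: 0.90

0.90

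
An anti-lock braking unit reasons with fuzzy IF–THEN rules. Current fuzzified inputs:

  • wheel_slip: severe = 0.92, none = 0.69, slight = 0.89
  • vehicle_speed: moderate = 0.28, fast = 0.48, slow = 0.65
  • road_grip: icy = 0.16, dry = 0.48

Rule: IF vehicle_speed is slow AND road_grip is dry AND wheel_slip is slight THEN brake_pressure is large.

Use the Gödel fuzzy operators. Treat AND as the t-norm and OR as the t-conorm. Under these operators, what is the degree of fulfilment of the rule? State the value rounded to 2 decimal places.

0.48

firing strength: slow=0.65, dry=0.48, slight=0.89; AND[min(a, b)] → w = 0.48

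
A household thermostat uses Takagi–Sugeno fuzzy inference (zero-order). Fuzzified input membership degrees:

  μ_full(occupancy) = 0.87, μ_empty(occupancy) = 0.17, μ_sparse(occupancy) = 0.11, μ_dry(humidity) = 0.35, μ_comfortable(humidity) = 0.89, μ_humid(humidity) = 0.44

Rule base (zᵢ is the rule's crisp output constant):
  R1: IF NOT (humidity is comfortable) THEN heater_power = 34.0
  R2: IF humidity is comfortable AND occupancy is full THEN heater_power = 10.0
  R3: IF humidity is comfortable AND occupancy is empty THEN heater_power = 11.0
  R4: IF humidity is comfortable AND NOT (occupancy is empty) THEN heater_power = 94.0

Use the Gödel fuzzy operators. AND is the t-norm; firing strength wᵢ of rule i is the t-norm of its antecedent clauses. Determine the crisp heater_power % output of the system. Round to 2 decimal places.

46.63

R1 (z=34.0): ¬comfortable=1−0.89=0.11 → w = 0.11
R2 (z=10.0): comfortable=0.89, full=0.87; AND[min(a, b)] → w = 0.87
R3 (z=11.0): comfortable=0.89, empty=0.17; AND[min(a, b)] → w = 0.17
R4 (z=94.0): comfortable=0.89, ¬empty=1−0.17=0.83; AND[min(a, b)] → w = 0.83
Weighted average = (0.11·34.0 + 0.87·10.0 + 0.17·11.0 + 0.83·94.0) / (0.11 + 0.87 + 0.17 + 0.83)
  = 92.3300 / 1.9800 = 46.63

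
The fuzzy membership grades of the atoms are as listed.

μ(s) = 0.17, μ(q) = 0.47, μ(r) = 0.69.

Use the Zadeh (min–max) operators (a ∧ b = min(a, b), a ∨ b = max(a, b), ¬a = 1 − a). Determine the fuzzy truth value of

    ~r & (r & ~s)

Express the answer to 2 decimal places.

0.31

~r = 1 − 0.69 = 0.31
~s = 1 − 0.17 = 0.83
r & ~s = min(a, b) on (0.69, 0.83) = 0.69
~r & (r & ~s) = min(a, b) on (0.31, 0.69) = 0.31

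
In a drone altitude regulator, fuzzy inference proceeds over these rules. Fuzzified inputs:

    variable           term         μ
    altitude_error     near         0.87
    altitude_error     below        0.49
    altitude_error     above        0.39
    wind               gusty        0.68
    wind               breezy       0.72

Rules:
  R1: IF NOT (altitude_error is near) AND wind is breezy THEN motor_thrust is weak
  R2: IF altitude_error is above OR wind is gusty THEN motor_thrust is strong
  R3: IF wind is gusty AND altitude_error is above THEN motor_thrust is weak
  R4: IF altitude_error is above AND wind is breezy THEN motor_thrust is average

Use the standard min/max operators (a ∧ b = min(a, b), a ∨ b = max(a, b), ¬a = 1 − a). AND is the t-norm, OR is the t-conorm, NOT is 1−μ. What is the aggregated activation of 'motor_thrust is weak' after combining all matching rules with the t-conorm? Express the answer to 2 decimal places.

R1: ¬near=1−0.87=0.13, breezy=0.72; AND[min(a, b)] → w = 0.13
R2: above=0.39, gusty=0.68; OR[max(a, b)] → w = 0.68
R3: gusty=0.68, above=0.39; AND[min(a, b)] → w = 0.39
R4: above=0.39, breezy=0.72; AND[min(a, b)] → w = 0.39
Rules with consequent 'weak': {R1, R3} → strengths 0.13, 0.39
Aggregate via t-conorm [max(a, b)]: 0.39

0.39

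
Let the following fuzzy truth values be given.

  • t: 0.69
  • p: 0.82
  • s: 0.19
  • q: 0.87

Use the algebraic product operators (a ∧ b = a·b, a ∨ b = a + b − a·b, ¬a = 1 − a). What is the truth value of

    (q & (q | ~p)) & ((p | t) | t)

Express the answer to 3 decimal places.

~p = 1 − 0.8200 = 0.1800
q | ~p = a + b − a·b on (0.8700, 0.1800) = 0.8934
q & (q | ~p) = a·b on (0.8700, 0.8934) = 0.7773
p | t = a + b − a·b on (0.8200, 0.6900) = 0.9442
(p | t) | t = a + b − a·b on (0.9442, 0.6900) = 0.9827
(q & (q | ~p)) & ((p | t) | t) = a·b on (0.7773, 0.9827) = 0.7638

0.764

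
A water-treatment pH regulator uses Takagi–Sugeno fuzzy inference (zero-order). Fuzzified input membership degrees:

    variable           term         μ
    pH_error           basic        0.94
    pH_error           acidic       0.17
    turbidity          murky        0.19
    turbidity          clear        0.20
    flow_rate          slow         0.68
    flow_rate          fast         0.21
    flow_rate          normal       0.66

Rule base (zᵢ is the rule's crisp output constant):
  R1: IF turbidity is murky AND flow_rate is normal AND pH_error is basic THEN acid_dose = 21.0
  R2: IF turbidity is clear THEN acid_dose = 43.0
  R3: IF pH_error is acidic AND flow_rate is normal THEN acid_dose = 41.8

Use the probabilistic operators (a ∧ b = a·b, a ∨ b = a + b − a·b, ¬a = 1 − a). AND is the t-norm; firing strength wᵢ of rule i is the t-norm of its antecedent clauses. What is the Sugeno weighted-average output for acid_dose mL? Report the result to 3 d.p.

R1 (z=21.0): murky=0.19, normal=0.66, basic=0.94; AND[a·b] → w = 0.1179
R2 (z=43.0): clear=0.20 → w = 0.2000
R3 (z=41.8): acidic=0.17, normal=0.66; AND[a·b] → w = 0.1122
Weighted average = (0.1179·21.0 + 0.2000·43.0 + 0.1122·41.8) / (0.1179 + 0.2000 + 0.1122)
  = 15.7654 / 0.4301 = 36.657

36.657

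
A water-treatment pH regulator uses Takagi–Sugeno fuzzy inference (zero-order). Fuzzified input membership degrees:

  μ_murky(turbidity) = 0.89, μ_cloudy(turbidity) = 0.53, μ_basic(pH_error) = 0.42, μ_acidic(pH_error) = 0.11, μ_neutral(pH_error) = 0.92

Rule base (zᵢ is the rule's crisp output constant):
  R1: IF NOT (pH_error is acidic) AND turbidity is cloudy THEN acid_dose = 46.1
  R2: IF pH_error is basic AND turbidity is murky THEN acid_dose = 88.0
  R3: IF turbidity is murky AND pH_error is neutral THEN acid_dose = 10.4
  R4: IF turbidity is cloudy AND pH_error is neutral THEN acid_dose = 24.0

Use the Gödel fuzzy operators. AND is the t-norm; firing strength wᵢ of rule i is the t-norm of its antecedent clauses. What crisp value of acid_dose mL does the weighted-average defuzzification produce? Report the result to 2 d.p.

35.18

R1 (z=46.1): ¬acidic=1−0.11=0.89, cloudy=0.53; AND[min(a, b)] → w = 0.53
R2 (z=88.0): basic=0.42, murky=0.89; AND[min(a, b)] → w = 0.42
R3 (z=10.4): murky=0.89, neutral=0.92; AND[min(a, b)] → w = 0.89
R4 (z=24.0): cloudy=0.53, neutral=0.92; AND[min(a, b)] → w = 0.53
Weighted average = (0.53·46.1 + 0.42·88.0 + 0.89·10.4 + 0.53·24.0) / (0.53 + 0.42 + 0.89 + 0.53)
  = 83.3690 / 2.3700 = 35.18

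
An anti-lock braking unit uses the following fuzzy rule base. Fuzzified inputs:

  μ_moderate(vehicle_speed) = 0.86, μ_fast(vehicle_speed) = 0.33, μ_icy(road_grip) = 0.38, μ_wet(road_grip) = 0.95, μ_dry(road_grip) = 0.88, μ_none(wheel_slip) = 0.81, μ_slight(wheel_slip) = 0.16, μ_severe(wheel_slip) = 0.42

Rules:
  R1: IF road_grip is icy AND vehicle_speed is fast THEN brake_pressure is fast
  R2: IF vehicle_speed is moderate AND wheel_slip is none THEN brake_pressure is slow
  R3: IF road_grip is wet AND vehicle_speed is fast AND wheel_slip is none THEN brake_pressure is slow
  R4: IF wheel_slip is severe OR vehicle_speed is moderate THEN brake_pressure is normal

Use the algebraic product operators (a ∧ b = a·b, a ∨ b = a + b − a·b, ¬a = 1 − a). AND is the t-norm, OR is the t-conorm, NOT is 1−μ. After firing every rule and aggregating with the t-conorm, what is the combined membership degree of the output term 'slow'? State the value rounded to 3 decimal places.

0.774

R1: icy=0.38, fast=0.33; AND[a·b] → w = 0.1254
R2: moderate=0.86, none=0.81; AND[a·b] → w = 0.6966
R3: wet=0.95, fast=0.33, none=0.81; AND[a·b] → w = 0.2539
R4: severe=0.42, moderate=0.86; OR[a + b − a·b] → w = 0.9188
Rules with consequent 'slow': {R2, R3} → strengths 0.6966, 0.2539
Aggregate via t-conorm [a + b − a·b]: 0.7736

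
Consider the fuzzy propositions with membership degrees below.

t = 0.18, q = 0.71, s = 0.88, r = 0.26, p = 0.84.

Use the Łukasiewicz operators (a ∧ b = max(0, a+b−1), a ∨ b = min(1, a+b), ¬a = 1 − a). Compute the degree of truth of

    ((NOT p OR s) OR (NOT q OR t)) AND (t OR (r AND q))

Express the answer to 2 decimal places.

0.18

NOT p = 1 − 0.84 = 0.16
NOT p OR s = min(1, a+b) on (0.16, 0.88) = 1.00
NOT q = 1 − 0.71 = 0.29
NOT q OR t = min(1, a+b) on (0.29, 0.18) = 0.47
(NOT p OR s) OR (NOT q OR t) = min(1, a+b) on (1.00, 0.47) = 1.00
r AND q = max(0, a+b−1) on (0.26, 0.71) = 0.00
t OR (r AND q) = min(1, a+b) on (0.18, 0.00) = 0.18
((NOT p OR s) OR (NOT q OR t)) AND (t OR (r AND q)) = max(0, a+b−1) on (1.00, 0.18) = 0.18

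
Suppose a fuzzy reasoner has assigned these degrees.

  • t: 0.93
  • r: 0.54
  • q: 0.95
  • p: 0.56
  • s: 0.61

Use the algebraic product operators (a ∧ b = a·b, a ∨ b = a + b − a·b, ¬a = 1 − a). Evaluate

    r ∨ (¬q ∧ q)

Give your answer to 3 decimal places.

0.562

¬q = 1 − 0.9500 = 0.0500
¬q ∧ q = a·b on (0.0500, 0.9500) = 0.0475
r ∨ (¬q ∧ q) = a + b − a·b on (0.5400, 0.0475) = 0.5619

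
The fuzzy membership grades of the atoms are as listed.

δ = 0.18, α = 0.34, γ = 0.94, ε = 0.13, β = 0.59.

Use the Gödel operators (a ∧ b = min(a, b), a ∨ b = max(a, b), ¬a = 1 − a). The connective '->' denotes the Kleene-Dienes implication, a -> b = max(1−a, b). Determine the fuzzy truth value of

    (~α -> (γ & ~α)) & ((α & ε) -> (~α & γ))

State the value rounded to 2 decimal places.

~α = 1 − 0.34 = 0.66
~α = 1 − 0.34 = 0.66
γ & ~α = min(a, b) on (0.94, 0.66) = 0.66
~α -> (γ & ~α)  [Kleene-Dienes: max(1−a, b)] with a=0.66, b=0.66 → 0.66
α & ε = min(a, b) on (0.34, 0.13) = 0.13
~α = 1 − 0.34 = 0.66
~α & γ = min(a, b) on (0.66, 0.94) = 0.66
(α & ε) -> (~α & γ)  [Kleene-Dienes: max(1−a, b)] with a=0.13, b=0.66 → 0.87
(~α -> (γ & ~α)) & ((α & ε) -> (~α & γ)) = min(a, b) on (0.66, 0.87) = 0.66

0.66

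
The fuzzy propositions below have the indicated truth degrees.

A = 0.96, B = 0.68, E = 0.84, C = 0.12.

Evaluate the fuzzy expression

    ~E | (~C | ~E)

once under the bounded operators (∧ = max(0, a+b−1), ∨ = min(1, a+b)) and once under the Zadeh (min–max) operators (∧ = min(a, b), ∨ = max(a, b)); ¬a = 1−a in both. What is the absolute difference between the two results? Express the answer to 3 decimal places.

0.120

Under bounded:
  ~E = 1 − 0.84 = 0.16
  ~C = 1 − 0.12 = 0.88
  ~E = 1 − 0.84 = 0.16
  ~C | ~E = min(1, a+b) on (0.88, 0.16) = 1.00
  ~E | (~C | ~E) = min(1, a+b) on (0.16, 1.00) = 1.00
  → value = 1.0000
Under Zadeh (min–max):
  ~E = 1 − 0.84 = 0.16
  ~C = 1 − 0.12 = 0.88
  ~E = 1 − 0.84 = 0.16
  ~C | ~E = max(a, b) on (0.88, 0.16) = 0.88
  ~E | (~C | ~E) = max(a, b) on (0.16, 0.88) = 0.88
  → value = 0.8800
|1.0000 − 0.8800| = 0.120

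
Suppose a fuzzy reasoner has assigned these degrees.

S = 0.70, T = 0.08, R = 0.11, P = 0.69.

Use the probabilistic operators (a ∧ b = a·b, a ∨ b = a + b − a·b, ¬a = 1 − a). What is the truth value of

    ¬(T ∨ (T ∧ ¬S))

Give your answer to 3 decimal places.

¬S = 1 − 0.7000 = 0.3000
T ∧ ¬S = a·b on (0.0800, 0.3000) = 0.0240
T ∨ (T ∧ ¬S) = a + b − a·b on (0.0800, 0.0240) = 0.1021
¬(T ∨ (T ∧ ¬S)) = 1 − 0.1021 = 0.8979

0.898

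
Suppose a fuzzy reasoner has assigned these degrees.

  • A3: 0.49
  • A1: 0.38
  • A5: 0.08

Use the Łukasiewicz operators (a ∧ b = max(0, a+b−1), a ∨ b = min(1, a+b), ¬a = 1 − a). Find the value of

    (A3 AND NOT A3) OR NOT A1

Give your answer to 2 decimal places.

0.62

NOT A3 = 1 − 0.49 = 0.51
A3 AND NOT A3 = max(0, a+b−1) on (0.49, 0.51) = 0.00
NOT A1 = 1 − 0.38 = 0.62
(A3 AND NOT A3) OR NOT A1 = min(1, a+b) on (0.00, 0.62) = 0.62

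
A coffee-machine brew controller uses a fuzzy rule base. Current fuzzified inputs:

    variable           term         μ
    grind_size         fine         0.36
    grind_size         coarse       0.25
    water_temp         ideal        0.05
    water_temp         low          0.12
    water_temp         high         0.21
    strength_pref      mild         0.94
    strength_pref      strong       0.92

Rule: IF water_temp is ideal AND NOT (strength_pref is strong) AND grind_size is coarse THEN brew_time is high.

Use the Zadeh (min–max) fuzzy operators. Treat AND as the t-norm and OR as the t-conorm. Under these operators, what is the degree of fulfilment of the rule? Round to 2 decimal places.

0.05

firing strength: ideal=0.05, ¬strong=1−0.92=0.08, coarse=0.25; AND[min(a, b)] → w = 0.05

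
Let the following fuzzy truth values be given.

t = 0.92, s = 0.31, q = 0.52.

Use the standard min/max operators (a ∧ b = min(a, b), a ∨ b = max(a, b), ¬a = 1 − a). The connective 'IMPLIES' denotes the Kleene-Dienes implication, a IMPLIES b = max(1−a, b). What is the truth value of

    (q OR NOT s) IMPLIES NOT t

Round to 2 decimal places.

0.31

NOT s = 1 − 0.31 = 0.69
q OR NOT s = max(a, b) on (0.52, 0.69) = 0.69
NOT t = 1 − 0.92 = 0.08
(q OR NOT s) IMPLIES NOT t  [Kleene-Dienes: max(1−a, b)] with a=0.69, b=0.08 → 0.31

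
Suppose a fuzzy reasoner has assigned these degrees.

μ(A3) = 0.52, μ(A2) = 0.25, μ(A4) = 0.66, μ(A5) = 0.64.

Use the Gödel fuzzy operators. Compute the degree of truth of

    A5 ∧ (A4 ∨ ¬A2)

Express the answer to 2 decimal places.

¬A2 = 1 − 0.25 = 0.75
A4 ∨ ¬A2 = max(a, b) on (0.66, 0.75) = 0.75
A5 ∧ (A4 ∨ ¬A2) = min(a, b) on (0.64, 0.75) = 0.64

0.64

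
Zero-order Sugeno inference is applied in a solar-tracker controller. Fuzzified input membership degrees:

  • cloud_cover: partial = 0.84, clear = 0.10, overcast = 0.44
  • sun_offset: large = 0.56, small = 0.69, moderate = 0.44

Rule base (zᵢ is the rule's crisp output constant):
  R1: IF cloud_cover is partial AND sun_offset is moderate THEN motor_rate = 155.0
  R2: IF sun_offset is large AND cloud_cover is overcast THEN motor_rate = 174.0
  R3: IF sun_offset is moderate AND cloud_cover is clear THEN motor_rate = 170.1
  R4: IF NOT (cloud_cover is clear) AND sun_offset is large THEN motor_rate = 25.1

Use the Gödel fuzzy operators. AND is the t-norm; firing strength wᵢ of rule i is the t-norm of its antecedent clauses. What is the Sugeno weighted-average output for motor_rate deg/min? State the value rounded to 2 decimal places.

R1 (z=155.0): partial=0.84, moderate=0.44; AND[min(a, b)] → w = 0.44
R2 (z=174.0): large=0.56, overcast=0.44; AND[min(a, b)] → w = 0.44
R3 (z=170.1): moderate=0.44, clear=0.10; AND[min(a, b)] → w = 0.10
R4 (z=25.1): ¬clear=1−0.10=0.90, large=0.56; AND[min(a, b)] → w = 0.56
Weighted average = (0.44·155.0 + 0.44·174.0 + 0.10·170.1 + 0.56·25.1) / (0.44 + 0.44 + 0.10 + 0.56)
  = 175.8260 / 1.5400 = 114.17

114.17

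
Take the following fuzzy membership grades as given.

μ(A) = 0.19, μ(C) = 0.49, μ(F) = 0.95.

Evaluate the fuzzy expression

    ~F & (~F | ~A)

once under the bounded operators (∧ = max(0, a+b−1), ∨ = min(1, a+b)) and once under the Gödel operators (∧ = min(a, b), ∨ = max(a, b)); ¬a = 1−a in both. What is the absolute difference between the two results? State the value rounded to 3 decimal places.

Under bounded:
  ~F = 1 − 0.95 = 0.05
  ~F = 1 − 0.95 = 0.05
  ~A = 1 − 0.19 = 0.81
  ~F | ~A = min(1, a+b) on (0.05, 0.81) = 0.86
  ~F & (~F | ~A) = max(0, a+b−1) on (0.05, 0.86) = 0.00
  → value = 0.0000
Under Gödel:
  ~F = 1 − 0.95 = 0.05
  ~F = 1 − 0.95 = 0.05
  ~A = 1 − 0.19 = 0.81
  ~F | ~A = max(a, b) on (0.05, 0.81) = 0.81
  ~F & (~F | ~A) = min(a, b) on (0.05, 0.81) = 0.05
  → value = 0.0500
|0.0000 − 0.0500| = 0.050

0.050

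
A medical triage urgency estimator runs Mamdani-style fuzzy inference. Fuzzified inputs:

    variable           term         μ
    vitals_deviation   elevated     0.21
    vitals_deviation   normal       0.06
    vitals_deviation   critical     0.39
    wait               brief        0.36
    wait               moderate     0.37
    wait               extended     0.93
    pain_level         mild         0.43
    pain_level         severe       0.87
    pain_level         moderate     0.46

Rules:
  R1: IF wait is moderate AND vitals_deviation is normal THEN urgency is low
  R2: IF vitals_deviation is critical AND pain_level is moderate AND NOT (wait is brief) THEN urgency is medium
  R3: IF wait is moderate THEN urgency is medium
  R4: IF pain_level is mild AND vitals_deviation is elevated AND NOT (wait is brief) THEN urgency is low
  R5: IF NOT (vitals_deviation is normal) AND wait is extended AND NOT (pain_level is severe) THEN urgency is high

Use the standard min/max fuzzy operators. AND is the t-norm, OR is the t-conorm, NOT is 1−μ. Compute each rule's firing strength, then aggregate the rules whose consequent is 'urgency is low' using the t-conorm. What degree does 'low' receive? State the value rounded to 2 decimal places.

R1: moderate=0.37, normal=0.06; AND[min(a, b)] → w = 0.06
R2: critical=0.39, moderate=0.46, ¬brief=1−0.36=0.64; AND[min(a, b)] → w = 0.39
R3: moderate=0.37 → w = 0.37
R4: mild=0.43, elevated=0.21, ¬brief=1−0.36=0.64; AND[min(a, b)] → w = 0.21
R5: ¬normal=1−0.06=0.94, extended=0.93, ¬severe=1−0.87=0.13; AND[min(a, b)] → w = 0.13
Rules with consequent 'low': {R1, R4} → strengths 0.06, 0.21
Aggregate via t-conorm [max(a, b)]: 0.21

0.21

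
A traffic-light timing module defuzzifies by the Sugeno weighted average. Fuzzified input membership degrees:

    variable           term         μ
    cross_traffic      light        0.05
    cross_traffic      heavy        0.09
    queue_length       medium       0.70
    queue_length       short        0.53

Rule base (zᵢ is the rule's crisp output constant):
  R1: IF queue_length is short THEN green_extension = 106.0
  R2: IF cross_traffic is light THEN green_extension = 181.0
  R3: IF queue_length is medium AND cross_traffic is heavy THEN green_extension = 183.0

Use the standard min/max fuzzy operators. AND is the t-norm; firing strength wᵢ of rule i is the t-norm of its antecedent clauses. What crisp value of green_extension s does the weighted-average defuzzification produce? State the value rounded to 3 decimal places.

R1 (z=106.0): short=0.53 → w = 0.53
R2 (z=181.0): light=0.05 → w = 0.05
R3 (z=183.0): medium=0.70, heavy=0.09; AND[min(a, b)] → w = 0.09
Weighted average = (0.53·106.0 + 0.05·181.0 + 0.09·183.0) / (0.53 + 0.05 + 0.09)
  = 81.7000 / 0.6700 = 121.940

121.940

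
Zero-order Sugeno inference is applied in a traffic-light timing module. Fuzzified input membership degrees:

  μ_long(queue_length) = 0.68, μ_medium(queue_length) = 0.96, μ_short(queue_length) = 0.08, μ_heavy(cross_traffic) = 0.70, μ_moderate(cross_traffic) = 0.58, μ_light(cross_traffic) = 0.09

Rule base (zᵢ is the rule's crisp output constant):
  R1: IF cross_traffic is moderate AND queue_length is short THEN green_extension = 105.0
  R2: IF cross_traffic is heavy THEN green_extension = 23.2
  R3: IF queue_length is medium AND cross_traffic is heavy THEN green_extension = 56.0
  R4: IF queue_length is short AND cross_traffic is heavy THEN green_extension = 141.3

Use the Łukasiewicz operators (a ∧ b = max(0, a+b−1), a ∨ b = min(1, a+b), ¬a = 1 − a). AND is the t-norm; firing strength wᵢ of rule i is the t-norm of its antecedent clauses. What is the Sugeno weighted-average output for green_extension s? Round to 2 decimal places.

R1 (z=105.0): moderate=0.58, short=0.08; AND[max(0, a+b−1)] → w = 0.00
R2 (z=23.2): heavy=0.70 → w = 0.70
R3 (z=56.0): medium=0.96, heavy=0.70; AND[max(0, a+b−1)] → w = 0.66
R4 (z=141.3): short=0.08, heavy=0.70; AND[max(0, a+b−1)] → w = 0.00
Weighted average = (0.00·105.0 + 0.70·23.2 + 0.66·56.0 + 0.00·141.3) / (0.00 + 0.70 + 0.66 + 0.00)
  = 53.2000 / 1.3600 = 39.12

39.12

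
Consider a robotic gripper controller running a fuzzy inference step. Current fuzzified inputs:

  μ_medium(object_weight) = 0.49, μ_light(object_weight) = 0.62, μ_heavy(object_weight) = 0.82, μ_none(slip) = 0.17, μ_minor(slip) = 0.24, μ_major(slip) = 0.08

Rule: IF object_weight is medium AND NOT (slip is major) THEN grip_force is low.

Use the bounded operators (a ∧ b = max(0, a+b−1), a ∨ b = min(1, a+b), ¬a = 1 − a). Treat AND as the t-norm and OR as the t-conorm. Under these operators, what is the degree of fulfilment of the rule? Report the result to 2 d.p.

firing strength: medium=0.49, ¬major=1−0.08=0.92; AND[max(0, a+b−1)] → w = 0.41

0.41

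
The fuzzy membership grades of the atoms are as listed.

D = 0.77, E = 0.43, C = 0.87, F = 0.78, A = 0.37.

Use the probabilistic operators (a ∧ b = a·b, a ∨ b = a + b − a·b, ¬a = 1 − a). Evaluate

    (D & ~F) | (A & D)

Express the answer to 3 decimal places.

~F = 1 − 0.7800 = 0.2200
D & ~F = a·b on (0.7700, 0.2200) = 0.1694
A & D = a·b on (0.3700, 0.7700) = 0.2849
(D & ~F) | (A & D) = a + b − a·b on (0.1694, 0.2849) = 0.4060

0.406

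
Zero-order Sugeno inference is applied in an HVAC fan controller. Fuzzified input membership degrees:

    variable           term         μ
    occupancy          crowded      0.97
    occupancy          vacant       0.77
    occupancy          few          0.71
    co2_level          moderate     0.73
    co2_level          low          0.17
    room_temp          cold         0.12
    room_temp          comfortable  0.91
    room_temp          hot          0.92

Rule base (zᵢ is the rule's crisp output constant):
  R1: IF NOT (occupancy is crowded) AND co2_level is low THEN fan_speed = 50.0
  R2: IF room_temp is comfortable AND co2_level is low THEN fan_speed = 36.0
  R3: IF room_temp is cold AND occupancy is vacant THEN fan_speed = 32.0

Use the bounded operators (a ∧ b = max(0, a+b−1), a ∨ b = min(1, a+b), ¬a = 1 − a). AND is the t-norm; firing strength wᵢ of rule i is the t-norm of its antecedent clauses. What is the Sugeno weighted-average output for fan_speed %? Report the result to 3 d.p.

36.000

R1 (z=50.0): ¬crowded=1−0.97=0.03, low=0.17; AND[max(0, a+b−1)] → w = 0.00
R2 (z=36.0): comfortable=0.91, low=0.17; AND[max(0, a+b−1)] → w = 0.08
R3 (z=32.0): cold=0.12, vacant=0.77; AND[max(0, a+b−1)] → w = 0.00
Weighted average = (0.00·50.0 + 0.08·36.0 + 0.00·32.0) / (0.00 + 0.08 + 0.00)
  = 2.8800 / 0.0800 = 36.000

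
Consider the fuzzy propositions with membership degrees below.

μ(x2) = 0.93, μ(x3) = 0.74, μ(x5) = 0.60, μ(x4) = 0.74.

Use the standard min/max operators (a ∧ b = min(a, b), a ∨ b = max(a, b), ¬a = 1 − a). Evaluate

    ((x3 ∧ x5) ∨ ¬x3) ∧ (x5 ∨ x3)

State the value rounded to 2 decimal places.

0.60

x3 ∧ x5 = min(a, b) on (0.74, 0.60) = 0.60
¬x3 = 1 − 0.74 = 0.26
(x3 ∧ x5) ∨ ¬x3 = max(a, b) on (0.60, 0.26) = 0.60
x5 ∨ x3 = max(a, b) on (0.60, 0.74) = 0.74
((x3 ∧ x5) ∨ ¬x3) ∧ (x5 ∨ x3) = min(a, b) on (0.60, 0.74) = 0.60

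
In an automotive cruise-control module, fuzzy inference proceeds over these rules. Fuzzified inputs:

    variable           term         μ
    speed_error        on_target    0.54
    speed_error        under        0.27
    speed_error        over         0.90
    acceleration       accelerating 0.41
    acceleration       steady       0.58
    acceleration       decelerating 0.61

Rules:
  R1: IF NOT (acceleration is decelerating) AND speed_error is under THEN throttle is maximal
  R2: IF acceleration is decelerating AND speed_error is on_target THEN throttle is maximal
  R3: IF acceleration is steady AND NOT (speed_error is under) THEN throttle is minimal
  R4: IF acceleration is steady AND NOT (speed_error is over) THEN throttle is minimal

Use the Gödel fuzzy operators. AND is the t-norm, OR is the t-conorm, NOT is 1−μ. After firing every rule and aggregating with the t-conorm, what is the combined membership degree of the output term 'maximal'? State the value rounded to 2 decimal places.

R1: ¬decelerating=1−0.61=0.39, under=0.27; AND[min(a, b)] → w = 0.27
R2: decelerating=0.61, on_target=0.54; AND[min(a, b)] → w = 0.54
R3: steady=0.58, ¬under=1−0.27=0.73; AND[min(a, b)] → w = 0.58
R4: steady=0.58, ¬over=1−0.90=0.10; AND[min(a, b)] → w = 0.10
Rules with consequent 'maximal': {R1, R2} → strengths 0.27, 0.54
Aggregate via t-conorm [max(a, b)]: 0.54

0.54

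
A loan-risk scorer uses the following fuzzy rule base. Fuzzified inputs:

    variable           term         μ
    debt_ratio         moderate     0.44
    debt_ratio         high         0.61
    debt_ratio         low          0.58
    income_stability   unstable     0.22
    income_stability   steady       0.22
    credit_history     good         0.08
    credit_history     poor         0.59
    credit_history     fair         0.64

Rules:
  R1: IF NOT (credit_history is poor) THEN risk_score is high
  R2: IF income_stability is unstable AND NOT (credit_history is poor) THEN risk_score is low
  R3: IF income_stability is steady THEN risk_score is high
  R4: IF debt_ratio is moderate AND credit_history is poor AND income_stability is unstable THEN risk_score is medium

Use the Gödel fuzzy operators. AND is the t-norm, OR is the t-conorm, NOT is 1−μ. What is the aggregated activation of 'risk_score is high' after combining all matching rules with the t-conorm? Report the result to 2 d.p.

R1: ¬poor=1−0.59=0.41 → w = 0.41
R2: unstable=0.22, ¬poor=1−0.59=0.41; AND[min(a, b)] → w = 0.22
R3: steady=0.22 → w = 0.22
R4: moderate=0.44, poor=0.59, unstable=0.22; AND[min(a, b)] → w = 0.22
Rules with consequent 'high': {R1, R3} → strengths 0.41, 0.22
Aggregate via t-conorm [max(a, b)]: 0.41

0.41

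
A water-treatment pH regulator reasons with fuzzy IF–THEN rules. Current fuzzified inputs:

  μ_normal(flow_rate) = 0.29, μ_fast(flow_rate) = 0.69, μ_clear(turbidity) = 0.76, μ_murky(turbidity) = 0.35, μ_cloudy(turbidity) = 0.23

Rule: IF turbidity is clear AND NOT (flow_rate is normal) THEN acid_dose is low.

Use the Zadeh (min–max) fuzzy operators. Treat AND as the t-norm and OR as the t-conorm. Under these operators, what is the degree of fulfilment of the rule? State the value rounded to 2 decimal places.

firing strength: clear=0.76, ¬normal=1−0.29=0.71; AND[min(a, b)] → w = 0.71

0.71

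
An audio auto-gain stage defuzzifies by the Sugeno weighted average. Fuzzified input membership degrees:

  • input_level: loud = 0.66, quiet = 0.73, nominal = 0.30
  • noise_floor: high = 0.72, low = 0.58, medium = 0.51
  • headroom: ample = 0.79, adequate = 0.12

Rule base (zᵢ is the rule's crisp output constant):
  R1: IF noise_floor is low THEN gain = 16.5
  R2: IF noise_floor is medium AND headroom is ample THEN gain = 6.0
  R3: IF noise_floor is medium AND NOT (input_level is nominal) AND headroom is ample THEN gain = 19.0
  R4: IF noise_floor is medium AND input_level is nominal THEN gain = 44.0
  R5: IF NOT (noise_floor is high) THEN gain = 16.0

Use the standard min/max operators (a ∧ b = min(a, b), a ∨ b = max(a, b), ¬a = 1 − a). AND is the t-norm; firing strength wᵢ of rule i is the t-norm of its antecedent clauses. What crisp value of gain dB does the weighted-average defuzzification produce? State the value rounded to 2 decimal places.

R1 (z=16.5): low=0.58 → w = 0.58
R2 (z=6.0): medium=0.51, ample=0.79; AND[min(a, b)] → w = 0.51
R3 (z=19.0): medium=0.51, ¬nominal=1−0.30=0.70, ample=0.79; AND[min(a, b)] → w = 0.51
R4 (z=44.0): medium=0.51, nominal=0.30; AND[min(a, b)] → w = 0.30
R5 (z=16.0): ¬high=1−0.72=0.28 → w = 0.28
Weighted average = (0.58·16.5 + 0.51·6.0 + 0.51·19.0 + 0.30·44.0 + 0.28·16.0) / (0.58 + 0.51 + 0.51 + 0.30 + 0.28)
  = 40.0000 / 2.1800 = 18.35

18.35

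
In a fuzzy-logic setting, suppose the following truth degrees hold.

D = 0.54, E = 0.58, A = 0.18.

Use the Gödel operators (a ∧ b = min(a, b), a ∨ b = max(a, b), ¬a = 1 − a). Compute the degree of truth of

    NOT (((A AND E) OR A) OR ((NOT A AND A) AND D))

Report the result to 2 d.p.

0.82

A AND E = min(a, b) on (0.18, 0.58) = 0.18
(A AND E) OR A = max(a, b) on (0.18, 0.18) = 0.18
NOT A = 1 − 0.18 = 0.82
NOT A AND A = min(a, b) on (0.82, 0.18) = 0.18
(NOT A AND A) AND D = min(a, b) on (0.18, 0.54) = 0.18
((A AND E) OR A) OR ((NOT A AND A) AND D) = max(a, b) on (0.18, 0.18) = 0.18
NOT (((A AND E) OR A) OR ((NOT A AND A) AND D)) = 1 − 0.18 = 0.82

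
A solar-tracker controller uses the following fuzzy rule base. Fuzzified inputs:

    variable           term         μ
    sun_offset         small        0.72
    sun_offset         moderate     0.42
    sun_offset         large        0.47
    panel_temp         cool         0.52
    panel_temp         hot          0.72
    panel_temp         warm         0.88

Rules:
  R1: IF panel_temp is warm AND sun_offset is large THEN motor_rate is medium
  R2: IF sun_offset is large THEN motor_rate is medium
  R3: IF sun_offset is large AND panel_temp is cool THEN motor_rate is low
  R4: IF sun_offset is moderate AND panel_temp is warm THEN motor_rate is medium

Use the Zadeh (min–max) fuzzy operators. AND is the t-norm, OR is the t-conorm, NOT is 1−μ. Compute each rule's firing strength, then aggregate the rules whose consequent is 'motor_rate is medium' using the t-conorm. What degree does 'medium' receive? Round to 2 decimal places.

R1: warm=0.88, large=0.47; AND[min(a, b)] → w = 0.47
R2: large=0.47 → w = 0.47
R3: large=0.47, cool=0.52; AND[min(a, b)] → w = 0.47
R4: moderate=0.42, warm=0.88; AND[min(a, b)] → w = 0.42
Rules with consequent 'medium': {R1, R2, R4} → strengths 0.47, 0.47, 0.42
Aggregate via t-conorm [max(a, b)]: 0.47

0.47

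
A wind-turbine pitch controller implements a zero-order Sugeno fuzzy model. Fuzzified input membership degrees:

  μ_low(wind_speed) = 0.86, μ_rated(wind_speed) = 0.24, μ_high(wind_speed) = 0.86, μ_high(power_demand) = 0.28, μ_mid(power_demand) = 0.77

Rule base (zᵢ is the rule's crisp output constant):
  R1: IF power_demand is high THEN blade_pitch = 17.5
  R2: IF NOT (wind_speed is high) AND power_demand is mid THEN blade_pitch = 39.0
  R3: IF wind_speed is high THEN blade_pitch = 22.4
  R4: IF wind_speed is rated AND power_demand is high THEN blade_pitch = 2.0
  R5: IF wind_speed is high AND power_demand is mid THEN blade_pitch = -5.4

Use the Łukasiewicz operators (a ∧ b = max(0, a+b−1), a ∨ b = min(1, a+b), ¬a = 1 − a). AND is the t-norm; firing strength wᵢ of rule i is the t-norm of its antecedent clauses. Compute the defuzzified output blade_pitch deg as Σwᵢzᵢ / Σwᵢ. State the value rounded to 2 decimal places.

R1 (z=17.5): high=0.28 → w = 0.28
R2 (z=39.0): ¬high=1−0.86=0.14, mid=0.77; AND[max(0, a+b−1)] → w = 0.00
R3 (z=22.4): high=0.86 → w = 0.86
R4 (z=2.0): rated=0.24, high=0.28; AND[max(0, a+b−1)] → w = 0.00
R5 (z=-5.4): high=0.86, mid=0.77; AND[max(0, a+b−1)] → w = 0.63
Weighted average = (0.28·17.5 + 0.00·39.0 + 0.86·22.4 + 0.00·2.0 + 0.63·-5.4) / (0.28 + 0.00 + 0.86 + 0.00 + 0.63)
  = 20.7620 / 1.7700 = 11.73

11.73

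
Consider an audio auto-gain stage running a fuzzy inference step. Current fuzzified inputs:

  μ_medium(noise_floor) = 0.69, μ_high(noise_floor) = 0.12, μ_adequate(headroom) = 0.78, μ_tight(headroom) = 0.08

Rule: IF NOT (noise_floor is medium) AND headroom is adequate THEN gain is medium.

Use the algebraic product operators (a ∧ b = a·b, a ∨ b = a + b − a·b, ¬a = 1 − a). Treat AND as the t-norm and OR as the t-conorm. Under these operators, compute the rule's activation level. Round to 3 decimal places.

firing strength: ¬medium=1−0.69=0.31, adequate=0.78; AND[a·b] → w = 0.2418

0.242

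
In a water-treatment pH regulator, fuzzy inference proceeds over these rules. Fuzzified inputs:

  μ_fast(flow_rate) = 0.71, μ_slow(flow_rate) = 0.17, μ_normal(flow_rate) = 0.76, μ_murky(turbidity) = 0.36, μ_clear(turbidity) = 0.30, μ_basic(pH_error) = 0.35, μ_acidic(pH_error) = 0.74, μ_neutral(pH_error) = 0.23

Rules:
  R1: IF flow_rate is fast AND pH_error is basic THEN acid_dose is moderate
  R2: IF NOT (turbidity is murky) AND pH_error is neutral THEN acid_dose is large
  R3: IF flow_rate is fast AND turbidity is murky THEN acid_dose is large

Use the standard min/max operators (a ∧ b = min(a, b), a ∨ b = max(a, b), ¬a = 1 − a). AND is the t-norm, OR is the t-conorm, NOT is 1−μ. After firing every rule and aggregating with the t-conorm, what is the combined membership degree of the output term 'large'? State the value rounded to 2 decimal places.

0.36

R1: fast=0.71, basic=0.35; AND[min(a, b)] → w = 0.35
R2: ¬murky=1−0.36=0.64, neutral=0.23; AND[min(a, b)] → w = 0.23
R3: fast=0.71, murky=0.36; AND[min(a, b)] → w = 0.36
Rules with consequent 'large': {R2, R3} → strengths 0.23, 0.36
Aggregate via t-conorm [max(a, b)]: 0.36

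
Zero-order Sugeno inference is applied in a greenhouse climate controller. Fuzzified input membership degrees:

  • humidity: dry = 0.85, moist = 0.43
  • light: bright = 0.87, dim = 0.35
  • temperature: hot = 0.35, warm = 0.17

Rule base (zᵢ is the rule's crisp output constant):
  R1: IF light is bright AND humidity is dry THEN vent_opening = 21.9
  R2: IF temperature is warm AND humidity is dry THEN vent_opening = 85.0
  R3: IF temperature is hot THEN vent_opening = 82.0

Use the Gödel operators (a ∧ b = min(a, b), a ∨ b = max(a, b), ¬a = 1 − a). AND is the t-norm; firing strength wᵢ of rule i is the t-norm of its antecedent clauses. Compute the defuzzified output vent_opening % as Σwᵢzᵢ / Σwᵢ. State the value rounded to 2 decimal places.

R1 (z=21.9): bright=0.87, dry=0.85; AND[min(a, b)] → w = 0.85
R2 (z=85.0): warm=0.17, dry=0.85; AND[min(a, b)] → w = 0.17
R3 (z=82.0): hot=0.35 → w = 0.35
Weighted average = (0.85·21.9 + 0.17·85.0 + 0.35·82.0) / (0.85 + 0.17 + 0.35)
  = 61.7650 / 1.3700 = 45.08

45.08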